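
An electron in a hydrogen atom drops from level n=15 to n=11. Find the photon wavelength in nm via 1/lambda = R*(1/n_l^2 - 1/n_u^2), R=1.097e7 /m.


1/lambda = R * (1/n_l^2 - 1/n_u^2)
= 1.097e7 * (1/11^2 - 1/15^2)
= 1.097e7 * (0.008264 - 0.004444)
= 1.097e7 * 0.00382
= 4.1906e+04 /m
lambda = 1 / 4.1906e+04 = 23863.1583 nm

23863.1583


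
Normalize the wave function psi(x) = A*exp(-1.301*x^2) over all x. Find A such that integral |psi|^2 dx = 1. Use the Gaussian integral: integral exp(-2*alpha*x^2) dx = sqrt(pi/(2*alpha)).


integral |psi|^2 dx = A^2 * sqrt(pi/(2*alpha)) = 1
A^2 = sqrt(2*alpha/pi)
= sqrt(2 * 1.301 / pi)
= 0.910078
A = sqrt(0.910078)
= 0.954

0.954


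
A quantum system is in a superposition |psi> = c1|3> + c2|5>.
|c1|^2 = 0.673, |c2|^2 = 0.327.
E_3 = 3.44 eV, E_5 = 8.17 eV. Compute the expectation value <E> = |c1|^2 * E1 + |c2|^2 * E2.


<E> = |c1|^2 * E1 + |c2|^2 * E2
= 0.673 * 3.44 + 0.327 * 8.17
= 2.3151 + 2.6716
= 4.9867 eV

4.9867


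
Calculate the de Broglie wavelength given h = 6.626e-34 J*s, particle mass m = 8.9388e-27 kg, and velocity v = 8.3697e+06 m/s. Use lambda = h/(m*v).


lambda = h / (m * v)
= 6.626e-34 / (8.9388e-27 * 8.3697e+06)
= 6.626e-34 / 7.4815e-20
= 8.8565e-15 m

8.8565e-15


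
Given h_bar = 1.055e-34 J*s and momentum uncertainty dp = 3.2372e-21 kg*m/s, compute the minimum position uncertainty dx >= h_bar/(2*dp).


dx = h_bar / (2 * dp)
= 1.055e-34 / (2 * 3.2372e-21)
= 1.055e-34 / 6.4744e-21
= 1.6295e-14 m

1.6295e-14


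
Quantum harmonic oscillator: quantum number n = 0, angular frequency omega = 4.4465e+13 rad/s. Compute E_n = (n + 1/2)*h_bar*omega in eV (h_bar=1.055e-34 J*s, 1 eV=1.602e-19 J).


E = (n + 1/2) * h_bar * omega
= (0 + 0.5) * 1.055e-34 * 4.4465e+13
= 0.5 * 4.6911e-21
= 2.3455e-21 J
= 0.0146 eV

0.0146


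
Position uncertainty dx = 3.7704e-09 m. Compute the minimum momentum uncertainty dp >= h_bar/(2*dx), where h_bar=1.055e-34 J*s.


dp = h_bar / (2 * dx)
= 1.055e-34 / (2 * 3.7704e-09)
= 1.055e-34 / 7.5408e-09
= 1.3991e-26 kg*m/s

1.3991e-26


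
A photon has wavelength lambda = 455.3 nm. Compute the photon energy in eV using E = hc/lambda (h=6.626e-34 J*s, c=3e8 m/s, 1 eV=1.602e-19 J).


E = hc / lambda
= (6.626e-34)(3e8) / (455.3e-9)
= 1.9878e-25 / 4.5530e-07
= 4.3659e-19 J
Converting to eV: 4.3659e-19 / 1.602e-19
= 2.7253 eV

2.7253


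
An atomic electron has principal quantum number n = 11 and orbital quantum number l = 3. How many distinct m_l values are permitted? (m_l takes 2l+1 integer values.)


m_l ranges from -l to +l in integer steps
So m_l goes from -3 to +3
Count = 2l + 1 = 2*3 + 1
= 7

7


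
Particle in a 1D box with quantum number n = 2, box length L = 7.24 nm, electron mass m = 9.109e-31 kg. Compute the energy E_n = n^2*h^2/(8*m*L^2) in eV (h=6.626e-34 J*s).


E = n^2 * h^2 / (8 * m * L^2)
= 2^2 * (6.626e-34)^2 / (8 * 9.109e-31 * (7.24e-9)^2)
= 4 * 4.3904e-67 / (8 * 9.109e-31 * 5.2418e-17)
= 4.5975e-21 J
= 0.0287 eV

0.0287


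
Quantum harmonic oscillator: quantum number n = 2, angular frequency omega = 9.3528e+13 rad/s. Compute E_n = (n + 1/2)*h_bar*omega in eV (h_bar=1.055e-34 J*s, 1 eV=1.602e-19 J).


E = (n + 1/2) * h_bar * omega
= (2 + 0.5) * 1.055e-34 * 9.3528e+13
= 2.5 * 9.8672e-21
= 2.4668e-20 J
= 0.154 eV

0.154


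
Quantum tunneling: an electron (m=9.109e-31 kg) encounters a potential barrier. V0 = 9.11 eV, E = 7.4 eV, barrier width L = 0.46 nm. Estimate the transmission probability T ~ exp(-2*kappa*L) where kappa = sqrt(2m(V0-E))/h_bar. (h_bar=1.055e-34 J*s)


V0 - E = 1.71 eV = 2.7394e-19 J
kappa = sqrt(2 * m * (V0-E)) / h_bar
= sqrt(2 * 9.109e-31 * 2.7394e-19) / 1.055e-34
= 6.6962e+09 /m
2*kappa*L = 2 * 6.6962e+09 * 0.46e-9
= 6.1605
T = exp(-6.1605) = 2.111225e-03

2.111225e-03


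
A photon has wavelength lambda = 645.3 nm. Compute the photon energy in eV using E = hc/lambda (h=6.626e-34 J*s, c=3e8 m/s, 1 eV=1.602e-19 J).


E = hc / lambda
= (6.626e-34)(3e8) / (645.3e-9)
= 1.9878e-25 / 6.4530e-07
= 3.0804e-19 J
Converting to eV: 3.0804e-19 / 1.602e-19
= 1.9229 eV

1.9229


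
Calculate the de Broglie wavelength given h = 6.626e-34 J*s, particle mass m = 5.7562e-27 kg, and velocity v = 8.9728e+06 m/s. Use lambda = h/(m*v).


lambda = h / (m * v)
= 6.626e-34 / (5.7562e-27 * 8.9728e+06)
= 6.626e-34 / 5.1649e-20
= 1.2829e-14 m

1.2829e-14


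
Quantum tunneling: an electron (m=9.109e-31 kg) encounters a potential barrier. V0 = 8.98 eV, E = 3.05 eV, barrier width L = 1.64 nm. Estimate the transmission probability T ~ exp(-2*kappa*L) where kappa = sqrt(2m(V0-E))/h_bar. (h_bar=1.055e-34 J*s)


V0 - E = 5.93 eV = 9.4999e-19 J
kappa = sqrt(2 * m * (V0-E)) / h_bar
= sqrt(2 * 9.109e-31 * 9.4999e-19) / 1.055e-34
= 1.2470e+10 /m
2*kappa*L = 2 * 1.2470e+10 * 1.64e-9
= 40.9007
T = exp(-40.9007) = 1.726109e-18

1.726109e-18


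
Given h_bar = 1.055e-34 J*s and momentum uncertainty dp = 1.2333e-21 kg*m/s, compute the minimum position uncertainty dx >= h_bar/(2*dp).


dx = h_bar / (2 * dp)
= 1.055e-34 / (2 * 1.2333e-21)
= 1.055e-34 / 2.4666e-21
= 4.2771e-14 m

4.2771e-14


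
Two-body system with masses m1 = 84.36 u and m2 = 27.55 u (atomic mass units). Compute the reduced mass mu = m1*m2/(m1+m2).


mu = m1 * m2 / (m1 + m2)
= 84.36 * 27.55 / (84.36 + 27.55)
= 2324.118 / 111.91
= 20.7677 u

20.7677


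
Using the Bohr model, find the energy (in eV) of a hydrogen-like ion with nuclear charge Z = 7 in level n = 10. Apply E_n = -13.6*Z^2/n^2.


E_n = -13.6 * Z^2 / n^2
= -13.6 * 7^2 / 10^2
= -13.6 * 49 / 100
= -6.664 eV

-6.664


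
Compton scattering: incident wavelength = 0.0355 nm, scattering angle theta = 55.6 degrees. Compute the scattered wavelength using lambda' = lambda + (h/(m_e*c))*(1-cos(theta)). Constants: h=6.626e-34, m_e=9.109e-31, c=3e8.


Compton wavelength: h/(m_e*c) = 2.4247e-12 m
d_lambda = 2.4247e-12 * (1 - cos(55.6 deg))
= 2.4247e-12 * 0.435033
= 1.0548e-12 m = 0.001055 nm
lambda' = 0.0355 + 0.001055
= 0.036555 nm

0.036555


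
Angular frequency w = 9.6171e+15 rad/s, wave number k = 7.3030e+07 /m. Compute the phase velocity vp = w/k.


vp = w / k
= 9.6171e+15 / 7.3030e+07
= 1.3169e+08 m/s

1.3169e+08


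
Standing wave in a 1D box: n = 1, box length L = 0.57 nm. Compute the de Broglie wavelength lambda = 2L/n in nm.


lambda = 2L / n
= 2 * 0.57 / 1
= 1.14 / 1
= 1.14 nm

1.14


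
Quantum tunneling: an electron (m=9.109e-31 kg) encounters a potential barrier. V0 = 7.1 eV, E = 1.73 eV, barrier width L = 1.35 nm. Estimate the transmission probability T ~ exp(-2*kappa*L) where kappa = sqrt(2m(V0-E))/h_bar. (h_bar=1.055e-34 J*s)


V0 - E = 5.37 eV = 8.6027e-19 J
kappa = sqrt(2 * m * (V0-E)) / h_bar
= sqrt(2 * 9.109e-31 * 8.6027e-19) / 1.055e-34
= 1.1866e+10 /m
2*kappa*L = 2 * 1.1866e+10 * 1.35e-9
= 32.0391
T = exp(-32.0391) = 1.217878e-14

1.217878e-14


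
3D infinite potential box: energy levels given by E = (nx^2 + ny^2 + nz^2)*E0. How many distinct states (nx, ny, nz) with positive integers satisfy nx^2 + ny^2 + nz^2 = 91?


Enumerate all (nx, ny, nz) with nx^2 + ny^2 + nz^2 = 91:
(1,3,9)
(1,9,3)
(3,1,9)
(3,9,1)
(9,1,3)
(9,3,1)
Total degeneracy = 6

6


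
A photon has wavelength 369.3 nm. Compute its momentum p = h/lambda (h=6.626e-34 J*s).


p = h / lambda
= 6.626e-34 / (369.3e-9)
= 6.626e-34 / 3.6930e-07
= 1.7942e-27 kg*m/s

1.7942e-27


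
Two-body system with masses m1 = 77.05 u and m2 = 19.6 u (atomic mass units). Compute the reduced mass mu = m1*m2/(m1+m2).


mu = m1 * m2 / (m1 + m2)
= 77.05 * 19.6 / (77.05 + 19.6)
= 1510.18 / 96.65
= 15.6252 u

15.6252


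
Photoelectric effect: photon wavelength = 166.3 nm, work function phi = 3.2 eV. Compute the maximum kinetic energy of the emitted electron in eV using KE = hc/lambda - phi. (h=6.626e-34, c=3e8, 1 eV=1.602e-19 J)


E_photon = hc / lambda
= (6.626e-34)(3e8) / (166.3e-9)
= 1.1953e-18 J
= 7.4614 eV
KE = E_photon - phi
= 7.4614 - 3.2
= 4.2614 eV

4.2614


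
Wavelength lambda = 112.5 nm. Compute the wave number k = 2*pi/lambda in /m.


k = 2 * pi / lambda
= 6.2832 / (112.5e-9)
= 6.2832 / 1.1250e-07
= 5.5851e+07 /m

5.5851e+07


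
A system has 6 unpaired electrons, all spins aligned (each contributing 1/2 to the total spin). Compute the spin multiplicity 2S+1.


Total spin S = N * (1/2) = 6 * 0.5 = 3.0
Spin multiplicity = 2S + 1
= 2 * 3.0 + 1
= 7

7


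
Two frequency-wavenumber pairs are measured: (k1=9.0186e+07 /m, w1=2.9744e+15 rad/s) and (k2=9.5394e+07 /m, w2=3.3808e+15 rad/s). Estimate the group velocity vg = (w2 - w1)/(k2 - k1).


vg = (w2 - w1) / (k2 - k1)
= (3.3808e+15 - 2.9744e+15) / (9.5394e+07 - 9.0186e+07)
= 4.0640e+14 / 5.2080e+06
= 7.8034e+07 m/s

7.8034e+07


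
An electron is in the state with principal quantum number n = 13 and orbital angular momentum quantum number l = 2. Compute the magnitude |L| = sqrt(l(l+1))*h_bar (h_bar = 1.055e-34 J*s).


L = sqrt(l*(l+1)) * h_bar
= sqrt(2 * 3) * 1.055e-34
= sqrt(6) * 1.055e-34
= 2.4495 * 1.055e-34
= 2.5842e-34 J*s

2.5842e-34


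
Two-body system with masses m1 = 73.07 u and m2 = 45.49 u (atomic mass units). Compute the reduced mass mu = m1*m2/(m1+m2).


mu = m1 * m2 / (m1 + m2)
= 73.07 * 45.49 / (73.07 + 45.49)
= 3323.9543 / 118.56
= 28.0361 u

28.0361


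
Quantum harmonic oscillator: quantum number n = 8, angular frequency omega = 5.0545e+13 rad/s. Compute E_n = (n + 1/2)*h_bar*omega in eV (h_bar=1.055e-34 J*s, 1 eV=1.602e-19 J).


E = (n + 1/2) * h_bar * omega
= (8 + 0.5) * 1.055e-34 * 5.0545e+13
= 8.5 * 5.3325e-21
= 4.5326e-20 J
= 0.2829 eV

0.2829


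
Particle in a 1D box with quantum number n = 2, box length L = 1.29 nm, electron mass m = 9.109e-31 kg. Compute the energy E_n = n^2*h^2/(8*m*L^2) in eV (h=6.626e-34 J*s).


E = n^2 * h^2 / (8 * m * L^2)
= 2^2 * (6.626e-34)^2 / (8 * 9.109e-31 * (1.29e-9)^2)
= 4 * 4.3904e-67 / (8 * 9.109e-31 * 1.6641e-18)
= 1.4482e-19 J
= 0.904 eV

0.904


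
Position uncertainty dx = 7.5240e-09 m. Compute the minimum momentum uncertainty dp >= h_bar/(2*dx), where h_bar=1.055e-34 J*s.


dp = h_bar / (2 * dx)
= 1.055e-34 / (2 * 7.5240e-09)
= 1.055e-34 / 1.5048e-08
= 7.0109e-27 kg*m/s

7.0109e-27


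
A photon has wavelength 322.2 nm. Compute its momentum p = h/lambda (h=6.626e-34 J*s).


p = h / lambda
= 6.626e-34 / (322.2e-9)
= 6.626e-34 / 3.2220e-07
= 2.0565e-27 kg*m/s

2.0565e-27


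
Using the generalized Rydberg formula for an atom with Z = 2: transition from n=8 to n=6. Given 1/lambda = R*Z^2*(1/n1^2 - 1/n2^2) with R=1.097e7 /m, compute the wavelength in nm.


1/lambda = R * Z^2 * (1/n1^2 - 1/n2^2)
= 1.097e7 * 2^2 * (1/6^2 - 1/8^2)
= 1.097e7 * 4 * (0.027778 - 0.015625)
= 5.3326e+05 /m
lambda = 1 / 5.3326e+05
= 1875.2442 nm

1875.2442


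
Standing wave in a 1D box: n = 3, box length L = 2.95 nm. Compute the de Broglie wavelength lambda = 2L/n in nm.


lambda = 2L / n
= 2 * 2.95 / 3
= 5.9 / 3
= 1.9667 nm

1.9667


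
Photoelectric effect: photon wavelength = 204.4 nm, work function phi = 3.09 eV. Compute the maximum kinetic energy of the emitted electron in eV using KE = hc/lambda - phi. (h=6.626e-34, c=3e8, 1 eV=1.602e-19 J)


E_photon = hc / lambda
= (6.626e-34)(3e8) / (204.4e-9)
= 9.7250e-19 J
= 6.0706 eV
KE = E_photon - phi
= 6.0706 - 3.09
= 2.9806 eV

2.9806


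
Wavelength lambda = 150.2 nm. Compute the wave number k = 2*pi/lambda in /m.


k = 2 * pi / lambda
= 6.2832 / (150.2e-9)
= 6.2832 / 1.5020e-07
= 4.1832e+07 /m

4.1832e+07


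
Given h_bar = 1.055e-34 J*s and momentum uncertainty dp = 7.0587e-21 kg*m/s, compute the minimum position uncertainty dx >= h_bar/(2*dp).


dx = h_bar / (2 * dp)
= 1.055e-34 / (2 * 7.0587e-21)
= 1.055e-34 / 1.4117e-20
= 7.4730e-15 m

7.4730e-15


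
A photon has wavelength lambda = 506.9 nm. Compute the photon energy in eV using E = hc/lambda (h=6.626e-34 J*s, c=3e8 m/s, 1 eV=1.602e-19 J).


E = hc / lambda
= (6.626e-34)(3e8) / (506.9e-9)
= 1.9878e-25 / 5.0690e-07
= 3.9215e-19 J
Converting to eV: 3.9215e-19 / 1.602e-19
= 2.4479 eV

2.4479


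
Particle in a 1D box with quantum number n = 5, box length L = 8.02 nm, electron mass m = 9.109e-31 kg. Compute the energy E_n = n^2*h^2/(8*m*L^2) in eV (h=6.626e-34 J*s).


E = n^2 * h^2 / (8 * m * L^2)
= 5^2 * (6.626e-34)^2 / (8 * 9.109e-31 * (8.02e-9)^2)
= 25 * 4.3904e-67 / (8 * 9.109e-31 * 6.4320e-17)
= 2.3417e-20 J
= 0.1462 eV

0.1462


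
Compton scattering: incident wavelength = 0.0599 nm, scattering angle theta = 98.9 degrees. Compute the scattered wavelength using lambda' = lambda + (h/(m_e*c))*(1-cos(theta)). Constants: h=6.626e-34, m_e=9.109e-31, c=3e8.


Compton wavelength: h/(m_e*c) = 2.4247e-12 m
d_lambda = 2.4247e-12 * (1 - cos(98.9 deg))
= 2.4247e-12 * 1.15471
= 2.7998e-12 m = 0.0028 nm
lambda' = 0.0599 + 0.0028
= 0.0627 nm

0.0627


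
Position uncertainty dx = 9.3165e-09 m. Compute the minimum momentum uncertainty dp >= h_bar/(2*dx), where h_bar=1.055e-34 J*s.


dp = h_bar / (2 * dx)
= 1.055e-34 / (2 * 9.3165e-09)
= 1.055e-34 / 1.8633e-08
= 5.6620e-27 kg*m/s

5.6620e-27


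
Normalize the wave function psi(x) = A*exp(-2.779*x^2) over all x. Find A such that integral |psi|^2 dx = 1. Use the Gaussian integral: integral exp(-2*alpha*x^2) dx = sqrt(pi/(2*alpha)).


integral |psi|^2 dx = A^2 * sqrt(pi/(2*alpha)) = 1
A^2 = sqrt(2*alpha/pi)
= sqrt(2 * 2.779 / pi)
= 1.3301
A = sqrt(1.3301)
= 1.1533

1.1533


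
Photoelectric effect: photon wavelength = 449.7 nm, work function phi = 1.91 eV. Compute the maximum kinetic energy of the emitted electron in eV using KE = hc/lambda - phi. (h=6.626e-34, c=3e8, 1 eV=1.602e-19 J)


E_photon = hc / lambda
= (6.626e-34)(3e8) / (449.7e-9)
= 4.4203e-19 J
= 2.7592 eV
KE = E_photon - phi
= 2.7592 - 1.91
= 0.8492 eV

0.8492


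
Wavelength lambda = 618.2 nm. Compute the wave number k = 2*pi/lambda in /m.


k = 2 * pi / lambda
= 6.2832 / (618.2e-9)
= 6.2832 / 6.1820e-07
= 1.0164e+07 /m

1.0164e+07


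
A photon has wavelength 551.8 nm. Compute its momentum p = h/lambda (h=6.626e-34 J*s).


p = h / lambda
= 6.626e-34 / (551.8e-9)
= 6.626e-34 / 5.5180e-07
= 1.2008e-27 kg*m/s

1.2008e-27


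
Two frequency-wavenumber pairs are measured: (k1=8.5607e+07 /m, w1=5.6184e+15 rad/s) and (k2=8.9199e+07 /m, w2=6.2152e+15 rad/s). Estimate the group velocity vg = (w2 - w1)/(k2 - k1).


vg = (w2 - w1) / (k2 - k1)
= (6.2152e+15 - 5.6184e+15) / (8.9199e+07 - 8.5607e+07)
= 5.9680e+14 / 3.5920e+06
= 1.6615e+08 m/s

1.6615e+08


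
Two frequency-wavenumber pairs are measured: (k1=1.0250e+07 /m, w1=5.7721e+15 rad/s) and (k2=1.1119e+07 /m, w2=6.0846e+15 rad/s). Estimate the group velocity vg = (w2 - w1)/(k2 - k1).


vg = (w2 - w1) / (k2 - k1)
= (6.0846e+15 - 5.7721e+15) / (1.1119e+07 - 1.0250e+07)
= 3.1250e+14 / 8.6900e+05
= 3.5961e+08 m/s

3.5961e+08


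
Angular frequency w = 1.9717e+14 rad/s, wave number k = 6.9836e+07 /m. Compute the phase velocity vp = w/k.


vp = w / k
= 1.9717e+14 / 6.9836e+07
= 2.8233e+06 m/s

2.8233e+06


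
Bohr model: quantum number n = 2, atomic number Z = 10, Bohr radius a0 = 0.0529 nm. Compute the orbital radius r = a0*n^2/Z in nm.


r = a0 * n^2 / Z
= 0.0529 * 2^2 / 10
= 0.0529 * 4 / 10
= 0.0212 nm

0.0212


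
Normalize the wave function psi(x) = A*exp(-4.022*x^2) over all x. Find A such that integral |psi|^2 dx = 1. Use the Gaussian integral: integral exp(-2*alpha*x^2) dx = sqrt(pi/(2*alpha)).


integral |psi|^2 dx = A^2 * sqrt(pi/(2*alpha)) = 1
A^2 = sqrt(2*alpha/pi)
= sqrt(2 * 4.022 / pi)
= 1.600151
A = sqrt(1.600151)
= 1.265

1.265


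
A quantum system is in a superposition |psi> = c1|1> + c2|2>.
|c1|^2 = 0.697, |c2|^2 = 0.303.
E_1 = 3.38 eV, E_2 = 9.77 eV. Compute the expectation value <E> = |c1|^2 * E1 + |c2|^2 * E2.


<E> = |c1|^2 * E1 + |c2|^2 * E2
= 0.697 * 3.38 + 0.303 * 9.77
= 2.3559 + 2.9603
= 5.3162 eV

5.3162


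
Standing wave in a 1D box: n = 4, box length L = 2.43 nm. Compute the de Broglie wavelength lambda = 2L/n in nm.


lambda = 2L / n
= 2 * 2.43 / 4
= 4.86 / 4
= 1.215 nm

1.215


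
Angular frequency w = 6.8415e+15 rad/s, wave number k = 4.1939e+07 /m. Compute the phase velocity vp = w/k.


vp = w / k
= 6.8415e+15 / 4.1939e+07
= 1.6313e+08 m/s

1.6313e+08


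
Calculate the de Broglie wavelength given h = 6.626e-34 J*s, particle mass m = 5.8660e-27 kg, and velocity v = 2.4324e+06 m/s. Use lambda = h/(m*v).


lambda = h / (m * v)
= 6.626e-34 / (5.8660e-27 * 2.4324e+06)
= 6.626e-34 / 1.4268e-20
= 4.6438e-14 m

4.6438e-14


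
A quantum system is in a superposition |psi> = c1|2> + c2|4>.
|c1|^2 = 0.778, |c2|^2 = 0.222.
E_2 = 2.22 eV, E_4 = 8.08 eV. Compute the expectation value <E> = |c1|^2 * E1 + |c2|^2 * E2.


<E> = |c1|^2 * E1 + |c2|^2 * E2
= 0.778 * 2.22 + 0.222 * 8.08
= 1.7272 + 1.7938
= 3.5209 eV

3.5209


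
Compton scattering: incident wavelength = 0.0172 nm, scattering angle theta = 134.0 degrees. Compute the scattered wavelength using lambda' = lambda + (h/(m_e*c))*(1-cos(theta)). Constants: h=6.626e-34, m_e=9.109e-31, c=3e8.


Compton wavelength: h/(m_e*c) = 2.4247e-12 m
d_lambda = 2.4247e-12 * (1 - cos(134.0 deg))
= 2.4247e-12 * 1.694658
= 4.1091e-12 m = 0.004109 nm
lambda' = 0.0172 + 0.004109
= 0.021309 nm

0.021309


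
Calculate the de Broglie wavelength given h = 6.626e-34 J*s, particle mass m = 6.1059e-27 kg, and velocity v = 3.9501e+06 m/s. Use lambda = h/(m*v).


lambda = h / (m * v)
= 6.626e-34 / (6.1059e-27 * 3.9501e+06)
= 6.626e-34 / 2.4119e-20
= 2.7472e-14 m

2.7472e-14


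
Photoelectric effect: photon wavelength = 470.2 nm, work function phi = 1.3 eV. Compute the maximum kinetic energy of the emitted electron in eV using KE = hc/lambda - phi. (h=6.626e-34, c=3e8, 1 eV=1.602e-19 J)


E_photon = hc / lambda
= (6.626e-34)(3e8) / (470.2e-9)
= 4.2276e-19 J
= 2.6389 eV
KE = E_photon - phi
= 2.6389 - 1.3
= 1.3389 eV

1.3389


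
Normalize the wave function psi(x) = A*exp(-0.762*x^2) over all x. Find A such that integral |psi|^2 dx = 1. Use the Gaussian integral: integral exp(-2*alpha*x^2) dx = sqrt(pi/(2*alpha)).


integral |psi|^2 dx = A^2 * sqrt(pi/(2*alpha)) = 1
A^2 = sqrt(2*alpha/pi)
= sqrt(2 * 0.762 / pi)
= 0.696494
A = sqrt(0.696494)
= 0.8346

0.8346


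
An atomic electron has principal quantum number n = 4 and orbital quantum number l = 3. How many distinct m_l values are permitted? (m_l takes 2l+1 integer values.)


m_l ranges from -l to +l in integer steps
So m_l goes from -3 to +3
Count = 2l + 1 = 2*3 + 1
= 7

7


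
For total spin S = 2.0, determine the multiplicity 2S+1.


Spin multiplicity = 2S + 1
= 2 * 2.0 + 1
= 4.0 + 1
= 5

5


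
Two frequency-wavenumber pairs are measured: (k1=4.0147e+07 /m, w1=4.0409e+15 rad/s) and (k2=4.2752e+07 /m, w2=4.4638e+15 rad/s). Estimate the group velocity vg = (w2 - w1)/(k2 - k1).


vg = (w2 - w1) / (k2 - k1)
= (4.4638e+15 - 4.0409e+15) / (4.2752e+07 - 4.0147e+07)
= 4.2290e+14 / 2.6050e+06
= 1.6234e+08 m/s

1.6234e+08


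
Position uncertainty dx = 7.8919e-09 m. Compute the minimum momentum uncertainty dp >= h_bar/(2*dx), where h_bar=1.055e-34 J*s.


dp = h_bar / (2 * dx)
= 1.055e-34 / (2 * 7.8919e-09)
= 1.055e-34 / 1.5784e-08
= 6.6841e-27 kg*m/s

6.6841e-27


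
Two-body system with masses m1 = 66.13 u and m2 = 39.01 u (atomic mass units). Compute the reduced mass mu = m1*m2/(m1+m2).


mu = m1 * m2 / (m1 + m2)
= 66.13 * 39.01 / (66.13 + 39.01)
= 2579.7313 / 105.14
= 24.5362 u

24.5362


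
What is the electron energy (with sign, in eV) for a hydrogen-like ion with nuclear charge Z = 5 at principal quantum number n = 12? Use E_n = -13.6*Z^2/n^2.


E_n = -13.6 * Z^2 / n^2
= -13.6 * 5^2 / 12^2
= -13.6 * 25 / 144
= -2.3611 eV

-2.3611


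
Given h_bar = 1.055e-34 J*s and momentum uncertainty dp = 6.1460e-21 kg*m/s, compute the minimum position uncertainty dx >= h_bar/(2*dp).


dx = h_bar / (2 * dp)
= 1.055e-34 / (2 * 6.1460e-21)
= 1.055e-34 / 1.2292e-20
= 8.5828e-15 m

8.5828e-15


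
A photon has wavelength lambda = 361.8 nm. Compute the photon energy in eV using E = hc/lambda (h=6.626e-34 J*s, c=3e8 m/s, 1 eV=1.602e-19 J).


E = hc / lambda
= (6.626e-34)(3e8) / (361.8e-9)
= 1.9878e-25 / 3.6180e-07
= 5.4942e-19 J
Converting to eV: 5.4942e-19 / 1.602e-19
= 3.4296 eV

3.4296


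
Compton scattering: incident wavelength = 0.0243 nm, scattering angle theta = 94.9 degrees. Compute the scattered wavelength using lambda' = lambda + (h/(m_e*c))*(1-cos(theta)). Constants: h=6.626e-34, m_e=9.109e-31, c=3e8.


Compton wavelength: h/(m_e*c) = 2.4247e-12 m
d_lambda = 2.4247e-12 * (1 - cos(94.9 deg))
= 2.4247e-12 * 1.085417
= 2.6318e-12 m = 0.002632 nm
lambda' = 0.0243 + 0.002632
= 0.026932 nm

0.026932


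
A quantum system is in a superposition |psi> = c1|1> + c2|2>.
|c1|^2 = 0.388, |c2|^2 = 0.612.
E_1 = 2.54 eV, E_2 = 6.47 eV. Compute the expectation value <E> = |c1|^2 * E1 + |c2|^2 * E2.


<E> = |c1|^2 * E1 + |c2|^2 * E2
= 0.388 * 2.54 + 0.612 * 6.47
= 0.9855 + 3.9596
= 4.9452 eV

4.9452


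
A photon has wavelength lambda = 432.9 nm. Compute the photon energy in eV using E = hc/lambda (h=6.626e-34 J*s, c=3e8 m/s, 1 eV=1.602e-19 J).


E = hc / lambda
= (6.626e-34)(3e8) / (432.9e-9)
= 1.9878e-25 / 4.3290e-07
= 4.5918e-19 J
Converting to eV: 4.5918e-19 / 1.602e-19
= 2.8663 eV

2.8663


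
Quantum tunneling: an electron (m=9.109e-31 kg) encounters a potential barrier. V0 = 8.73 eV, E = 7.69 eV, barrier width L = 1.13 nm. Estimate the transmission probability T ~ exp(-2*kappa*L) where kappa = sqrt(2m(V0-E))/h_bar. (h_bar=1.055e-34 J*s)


V0 - E = 1.04 eV = 1.6661e-19 J
kappa = sqrt(2 * m * (V0-E)) / h_bar
= sqrt(2 * 9.109e-31 * 1.6661e-19) / 1.055e-34
= 5.2221e+09 /m
2*kappa*L = 2 * 5.2221e+09 * 1.13e-9
= 11.802
T = exp(-11.802) = 7.489840e-06

7.489840e-06


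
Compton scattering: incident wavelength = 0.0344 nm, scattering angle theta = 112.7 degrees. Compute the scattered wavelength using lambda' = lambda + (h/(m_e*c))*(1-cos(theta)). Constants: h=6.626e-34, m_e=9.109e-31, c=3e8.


Compton wavelength: h/(m_e*c) = 2.4247e-12 m
d_lambda = 2.4247e-12 * (1 - cos(112.7 deg))
= 2.4247e-12 * 1.385906
= 3.3604e-12 m = 0.00336 nm
lambda' = 0.0344 + 0.00336
= 0.03776 nm

0.03776


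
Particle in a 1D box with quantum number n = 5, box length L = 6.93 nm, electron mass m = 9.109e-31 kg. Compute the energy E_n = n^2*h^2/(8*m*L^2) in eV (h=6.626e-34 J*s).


E = n^2 * h^2 / (8 * m * L^2)
= 5^2 * (6.626e-34)^2 / (8 * 9.109e-31 * (6.93e-9)^2)
= 25 * 4.3904e-67 / (8 * 9.109e-31 * 4.8025e-17)
= 3.1363e-20 J
= 0.1958 eV

0.1958


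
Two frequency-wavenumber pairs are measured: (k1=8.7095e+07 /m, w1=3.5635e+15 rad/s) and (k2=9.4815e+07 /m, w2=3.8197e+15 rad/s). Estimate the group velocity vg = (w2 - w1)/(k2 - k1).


vg = (w2 - w1) / (k2 - k1)
= (3.8197e+15 - 3.5635e+15) / (9.4815e+07 - 8.7095e+07)
= 2.5620e+14 / 7.7200e+06
= 3.3187e+07 m/s

3.3187e+07


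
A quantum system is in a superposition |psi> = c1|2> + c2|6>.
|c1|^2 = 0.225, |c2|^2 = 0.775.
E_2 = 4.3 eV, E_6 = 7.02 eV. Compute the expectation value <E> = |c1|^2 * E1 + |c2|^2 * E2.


<E> = |c1|^2 * E1 + |c2|^2 * E2
= 0.225 * 4.3 + 0.775 * 7.02
= 0.9675 + 5.4405
= 6.408 eV

6.408


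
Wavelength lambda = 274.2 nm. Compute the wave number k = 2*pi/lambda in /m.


k = 2 * pi / lambda
= 6.2832 / (274.2e-9)
= 6.2832 / 2.7420e-07
= 2.2915e+07 /m

2.2915e+07


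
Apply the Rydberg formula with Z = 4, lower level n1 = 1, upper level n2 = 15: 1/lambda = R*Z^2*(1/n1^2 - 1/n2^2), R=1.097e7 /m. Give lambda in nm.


1/lambda = R * Z^2 * (1/n1^2 - 1/n2^2)
= 1.097e7 * 4^2 * (1/1^2 - 1/15^2)
= 1.097e7 * 16 * (1.0 - 0.004444)
= 1.7474e+08 /m
lambda = 1 / 1.7474e+08
= 5.7228 nm

5.7228


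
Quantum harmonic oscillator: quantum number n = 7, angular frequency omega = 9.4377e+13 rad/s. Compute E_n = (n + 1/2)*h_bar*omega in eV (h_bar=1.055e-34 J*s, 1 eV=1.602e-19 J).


E = (n + 1/2) * h_bar * omega
= (7 + 0.5) * 1.055e-34 * 9.4377e+13
= 7.5 * 9.9568e-21
= 7.4676e-20 J
= 0.4661 eV

0.4661


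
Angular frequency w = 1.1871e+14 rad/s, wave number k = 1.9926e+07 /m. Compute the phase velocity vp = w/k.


vp = w / k
= 1.1871e+14 / 1.9926e+07
= 5.9575e+06 m/s

5.9575e+06


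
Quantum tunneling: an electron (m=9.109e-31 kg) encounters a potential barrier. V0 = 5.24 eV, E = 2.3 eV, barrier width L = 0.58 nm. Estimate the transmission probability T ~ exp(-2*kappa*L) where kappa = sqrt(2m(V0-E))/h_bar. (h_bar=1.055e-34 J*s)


V0 - E = 2.94 eV = 4.7099e-19 J
kappa = sqrt(2 * m * (V0-E)) / h_bar
= sqrt(2 * 9.109e-31 * 4.7099e-19) / 1.055e-34
= 8.7802e+09 /m
2*kappa*L = 2 * 8.7802e+09 * 0.58e-9
= 10.185
T = exp(-10.185) = 3.773228e-05

3.773228e-05


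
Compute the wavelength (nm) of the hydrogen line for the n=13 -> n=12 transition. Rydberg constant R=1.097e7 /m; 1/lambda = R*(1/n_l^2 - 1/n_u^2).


1/lambda = R * (1/n_l^2 - 1/n_u^2)
= 1.097e7 * (1/12^2 - 1/13^2)
= 1.097e7 * (0.006944 - 0.005917)
= 1.097e7 * 0.001027
= 1.1269e+04 /m
lambda = 1 / 1.1269e+04 = 88736.5542 nm

88736.5542


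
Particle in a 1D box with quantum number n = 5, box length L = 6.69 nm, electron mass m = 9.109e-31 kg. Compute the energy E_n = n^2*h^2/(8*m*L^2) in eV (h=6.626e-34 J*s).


E = n^2 * h^2 / (8 * m * L^2)
= 5^2 * (6.626e-34)^2 / (8 * 9.109e-31 * (6.69e-9)^2)
= 25 * 4.3904e-67 / (8 * 9.109e-31 * 4.4756e-17)
= 3.3653e-20 J
= 0.2101 eV

0.2101


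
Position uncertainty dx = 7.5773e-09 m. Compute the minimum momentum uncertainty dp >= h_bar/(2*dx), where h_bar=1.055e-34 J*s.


dp = h_bar / (2 * dx)
= 1.055e-34 / (2 * 7.5773e-09)
= 1.055e-34 / 1.5155e-08
= 6.9616e-27 kg*m/s

6.9616e-27


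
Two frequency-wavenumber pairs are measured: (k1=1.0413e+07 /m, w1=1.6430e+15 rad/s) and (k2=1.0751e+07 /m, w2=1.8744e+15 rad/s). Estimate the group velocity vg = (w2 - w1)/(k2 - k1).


vg = (w2 - w1) / (k2 - k1)
= (1.8744e+15 - 1.6430e+15) / (1.0751e+07 - 1.0413e+07)
= 2.3140e+14 / 3.3800e+05
= 6.8462e+08 m/s

6.8462e+08


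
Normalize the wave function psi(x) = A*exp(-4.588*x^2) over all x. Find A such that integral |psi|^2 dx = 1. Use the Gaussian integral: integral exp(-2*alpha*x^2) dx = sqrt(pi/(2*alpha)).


integral |psi|^2 dx = A^2 * sqrt(pi/(2*alpha)) = 1
A^2 = sqrt(2*alpha/pi)
= sqrt(2 * 4.588 / pi)
= 1.709038
A = sqrt(1.709038)
= 1.3073

1.3073


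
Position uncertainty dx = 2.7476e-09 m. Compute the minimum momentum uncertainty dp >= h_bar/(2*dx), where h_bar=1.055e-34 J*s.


dp = h_bar / (2 * dx)
= 1.055e-34 / (2 * 2.7476e-09)
= 1.055e-34 / 5.4952e-09
= 1.9199e-26 kg*m/s

1.9199e-26


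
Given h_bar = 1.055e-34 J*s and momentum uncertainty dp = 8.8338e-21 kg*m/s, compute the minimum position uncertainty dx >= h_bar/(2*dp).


dx = h_bar / (2 * dp)
= 1.055e-34 / (2 * 8.8338e-21)
= 1.055e-34 / 1.7668e-20
= 5.9714e-15 m

5.9714e-15


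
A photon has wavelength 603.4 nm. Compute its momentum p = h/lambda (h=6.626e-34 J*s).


p = h / lambda
= 6.626e-34 / (603.4e-9)
= 6.626e-34 / 6.0340e-07
= 1.0981e-27 kg*m/s

1.0981e-27


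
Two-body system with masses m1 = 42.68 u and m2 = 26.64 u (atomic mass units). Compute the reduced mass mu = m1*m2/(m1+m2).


mu = m1 * m2 / (m1 + m2)
= 42.68 * 26.64 / (42.68 + 26.64)
= 1136.9952 / 69.32
= 16.4021 u

16.4021


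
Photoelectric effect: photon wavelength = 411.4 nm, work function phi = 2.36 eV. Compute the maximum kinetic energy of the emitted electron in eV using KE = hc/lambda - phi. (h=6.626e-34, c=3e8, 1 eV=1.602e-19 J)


E_photon = hc / lambda
= (6.626e-34)(3e8) / (411.4e-9)
= 4.8318e-19 J
= 3.0161 eV
KE = E_photon - phi
= 3.0161 - 2.36
= 0.6561 eV

0.6561


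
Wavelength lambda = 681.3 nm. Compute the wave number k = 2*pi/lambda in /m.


k = 2 * pi / lambda
= 6.2832 / (681.3e-9)
= 6.2832 / 6.8130e-07
= 9.2223e+06 /m

9.2223e+06


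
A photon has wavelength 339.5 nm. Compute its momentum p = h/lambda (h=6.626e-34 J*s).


p = h / lambda
= 6.626e-34 / (339.5e-9)
= 6.626e-34 / 3.3950e-07
= 1.9517e-27 kg*m/s

1.9517e-27


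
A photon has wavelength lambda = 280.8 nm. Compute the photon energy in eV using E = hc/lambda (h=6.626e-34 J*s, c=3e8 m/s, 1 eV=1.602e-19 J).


E = hc / lambda
= (6.626e-34)(3e8) / (280.8e-9)
= 1.9878e-25 / 2.8080e-07
= 7.0791e-19 J
Converting to eV: 7.0791e-19 / 1.602e-19
= 4.4189 eV

4.4189


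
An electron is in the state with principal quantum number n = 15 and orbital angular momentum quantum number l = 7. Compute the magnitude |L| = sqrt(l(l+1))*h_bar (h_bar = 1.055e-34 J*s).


L = sqrt(l*(l+1)) * h_bar
= sqrt(7 * 8) * 1.055e-34
= sqrt(56) * 1.055e-34
= 7.4833 * 1.055e-34
= 7.8949e-34 J*s

7.8949e-34


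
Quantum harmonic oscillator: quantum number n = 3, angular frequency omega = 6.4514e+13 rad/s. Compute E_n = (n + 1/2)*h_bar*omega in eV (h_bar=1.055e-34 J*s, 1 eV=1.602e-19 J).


E = (n + 1/2) * h_bar * omega
= (3 + 0.5) * 1.055e-34 * 6.4514e+13
= 3.5 * 6.8062e-21
= 2.3822e-20 J
= 0.1487 eV

0.1487


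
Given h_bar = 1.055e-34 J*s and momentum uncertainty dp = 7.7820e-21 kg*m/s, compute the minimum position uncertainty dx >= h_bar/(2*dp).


dx = h_bar / (2 * dp)
= 1.055e-34 / (2 * 7.7820e-21)
= 1.055e-34 / 1.5564e-20
= 6.7785e-15 m

6.7785e-15


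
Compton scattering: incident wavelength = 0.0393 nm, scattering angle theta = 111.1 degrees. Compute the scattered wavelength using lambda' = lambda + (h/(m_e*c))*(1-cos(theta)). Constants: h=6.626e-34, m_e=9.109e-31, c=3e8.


Compton wavelength: h/(m_e*c) = 2.4247e-12 m
d_lambda = 2.4247e-12 * (1 - cos(111.1 deg))
= 2.4247e-12 * 1.359997
= 3.2976e-12 m = 0.003298 nm
lambda' = 0.0393 + 0.003298
= 0.042598 nm

0.042598


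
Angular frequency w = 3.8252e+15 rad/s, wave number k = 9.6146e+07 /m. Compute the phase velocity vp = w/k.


vp = w / k
= 3.8252e+15 / 9.6146e+07
= 3.9785e+07 m/s

3.9785e+07


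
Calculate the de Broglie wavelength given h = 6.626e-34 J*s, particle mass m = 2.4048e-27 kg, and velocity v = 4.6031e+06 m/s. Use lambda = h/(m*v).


lambda = h / (m * v)
= 6.626e-34 / (2.4048e-27 * 4.6031e+06)
= 6.626e-34 / 1.1070e-20
= 5.9858e-14 m

5.9858e-14


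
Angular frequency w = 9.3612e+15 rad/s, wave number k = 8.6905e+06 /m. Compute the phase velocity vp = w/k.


vp = w / k
= 9.3612e+15 / 8.6905e+06
= 1.0772e+09 m/s

1.0772e+09


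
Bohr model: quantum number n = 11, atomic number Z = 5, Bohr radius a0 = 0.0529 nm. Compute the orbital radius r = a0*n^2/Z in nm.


r = a0 * n^2 / Z
= 0.0529 * 11^2 / 5
= 0.0529 * 121 / 5
= 1.2802 nm

1.2802


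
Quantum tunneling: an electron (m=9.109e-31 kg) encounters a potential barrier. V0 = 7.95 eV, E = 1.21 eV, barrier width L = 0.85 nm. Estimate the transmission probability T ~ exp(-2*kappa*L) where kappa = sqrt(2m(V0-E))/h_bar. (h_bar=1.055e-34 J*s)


V0 - E = 6.74 eV = 1.0797e-18 J
kappa = sqrt(2 * m * (V0-E)) / h_bar
= sqrt(2 * 9.109e-31 * 1.0797e-18) / 1.055e-34
= 1.3294e+10 /m
2*kappa*L = 2 * 1.3294e+10 * 0.85e-9
= 22.6
T = exp(-22.6) = 1.530926e-10

1.530926e-10


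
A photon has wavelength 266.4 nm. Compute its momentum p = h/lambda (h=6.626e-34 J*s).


p = h / lambda
= 6.626e-34 / (266.4e-9)
= 6.626e-34 / 2.6640e-07
= 2.4872e-27 kg*m/s

2.4872e-27


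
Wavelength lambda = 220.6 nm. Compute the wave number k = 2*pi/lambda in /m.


k = 2 * pi / lambda
= 6.2832 / (220.6e-9)
= 6.2832 / 2.2060e-07
= 2.8482e+07 /m

2.8482e+07


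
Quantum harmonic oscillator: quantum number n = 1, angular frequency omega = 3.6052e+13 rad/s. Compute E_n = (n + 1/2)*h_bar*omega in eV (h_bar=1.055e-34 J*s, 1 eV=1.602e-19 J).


E = (n + 1/2) * h_bar * omega
= (1 + 0.5) * 1.055e-34 * 3.6052e+13
= 1.5 * 3.8035e-21
= 5.7052e-21 J
= 0.0356 eV

0.0356


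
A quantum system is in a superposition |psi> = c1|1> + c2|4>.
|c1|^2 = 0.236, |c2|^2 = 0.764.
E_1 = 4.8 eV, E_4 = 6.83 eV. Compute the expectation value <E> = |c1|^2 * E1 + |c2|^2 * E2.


<E> = |c1|^2 * E1 + |c2|^2 * E2
= 0.236 * 4.8 + 0.764 * 6.83
= 1.1328 + 5.2181
= 6.3509 eV

6.3509


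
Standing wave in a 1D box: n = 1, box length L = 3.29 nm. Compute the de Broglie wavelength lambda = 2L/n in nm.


lambda = 2L / n
= 2 * 3.29 / 1
= 6.58 / 1
= 6.58 nm

6.58


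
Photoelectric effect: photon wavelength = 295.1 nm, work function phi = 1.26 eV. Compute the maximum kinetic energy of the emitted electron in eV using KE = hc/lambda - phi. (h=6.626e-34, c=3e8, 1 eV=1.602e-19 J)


E_photon = hc / lambda
= (6.626e-34)(3e8) / (295.1e-9)
= 6.7360e-19 J
= 4.2048 eV
KE = E_photon - phi
= 4.2048 - 1.26
= 2.9448 eV

2.9448


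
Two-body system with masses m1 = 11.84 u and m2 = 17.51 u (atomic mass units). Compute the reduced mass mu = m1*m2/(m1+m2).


mu = m1 * m2 / (m1 + m2)
= 11.84 * 17.51 / (11.84 + 17.51)
= 207.3184 / 29.35
= 7.0637 u

7.0637


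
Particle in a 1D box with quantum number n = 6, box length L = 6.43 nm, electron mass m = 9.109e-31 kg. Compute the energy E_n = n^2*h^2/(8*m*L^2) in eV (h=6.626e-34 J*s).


E = n^2 * h^2 / (8 * m * L^2)
= 6^2 * (6.626e-34)^2 / (8 * 9.109e-31 * (6.43e-9)^2)
= 36 * 4.3904e-67 / (8 * 9.109e-31 * 4.1345e-17)
= 5.2459e-20 J
= 0.3275 eV

0.3275


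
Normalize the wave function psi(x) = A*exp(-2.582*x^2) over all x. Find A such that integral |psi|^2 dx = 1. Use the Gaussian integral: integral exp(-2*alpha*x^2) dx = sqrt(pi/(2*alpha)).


integral |psi|^2 dx = A^2 * sqrt(pi/(2*alpha)) = 1
A^2 = sqrt(2*alpha/pi)
= sqrt(2 * 2.582 / pi)
= 1.282089
A = sqrt(1.282089)
= 1.1323

1.1323


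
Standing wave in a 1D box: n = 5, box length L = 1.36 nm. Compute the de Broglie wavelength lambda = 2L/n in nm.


lambda = 2L / n
= 2 * 1.36 / 5
= 2.72 / 5
= 0.544 nm

0.544


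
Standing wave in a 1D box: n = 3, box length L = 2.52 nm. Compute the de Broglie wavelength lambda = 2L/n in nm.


lambda = 2L / n
= 2 * 2.52 / 3
= 5.04 / 3
= 1.68 nm

1.68


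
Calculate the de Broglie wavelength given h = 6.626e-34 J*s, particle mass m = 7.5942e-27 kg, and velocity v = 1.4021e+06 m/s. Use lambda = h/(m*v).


lambda = h / (m * v)
= 6.626e-34 / (7.5942e-27 * 1.4021e+06)
= 6.626e-34 / 1.0648e-20
= 6.2229e-14 m

6.2229e-14


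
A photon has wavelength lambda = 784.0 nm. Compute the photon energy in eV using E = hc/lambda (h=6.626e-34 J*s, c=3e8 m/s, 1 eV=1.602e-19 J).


E = hc / lambda
= (6.626e-34)(3e8) / (784.0e-9)
= 1.9878e-25 / 7.8400e-07
= 2.5355e-19 J
Converting to eV: 2.5355e-19 / 1.602e-19
= 1.5827 eV

1.5827


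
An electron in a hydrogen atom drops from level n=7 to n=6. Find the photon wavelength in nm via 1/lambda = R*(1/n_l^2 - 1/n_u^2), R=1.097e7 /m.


1/lambda = R * (1/n_l^2 - 1/n_u^2)
= 1.097e7 * (1/6^2 - 1/7^2)
= 1.097e7 * (0.027778 - 0.020408)
= 1.097e7 * 0.00737
= 8.0845e+04 /m
lambda = 1 / 8.0845e+04 = 12369.3991 nm

12369.3991


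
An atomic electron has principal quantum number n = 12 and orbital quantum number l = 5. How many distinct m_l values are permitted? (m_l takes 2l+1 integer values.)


m_l ranges from -l to +l in integer steps
So m_l goes from -5 to +5
Count = 2l + 1 = 2*5 + 1
= 11

11


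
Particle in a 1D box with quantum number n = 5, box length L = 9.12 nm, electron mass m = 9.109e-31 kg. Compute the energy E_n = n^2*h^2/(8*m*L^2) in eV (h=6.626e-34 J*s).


E = n^2 * h^2 / (8 * m * L^2)
= 5^2 * (6.626e-34)^2 / (8 * 9.109e-31 * (9.12e-9)^2)
= 25 * 4.3904e-67 / (8 * 9.109e-31 * 8.3174e-17)
= 1.8109e-20 J
= 0.113 eV

0.113


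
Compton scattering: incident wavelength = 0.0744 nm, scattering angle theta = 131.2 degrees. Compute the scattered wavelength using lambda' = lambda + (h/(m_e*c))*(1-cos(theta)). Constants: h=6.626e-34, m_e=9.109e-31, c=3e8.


Compton wavelength: h/(m_e*c) = 2.4247e-12 m
d_lambda = 2.4247e-12 * (1 - cos(131.2 deg))
= 2.4247e-12 * 1.658689
= 4.0218e-12 m = 0.004022 nm
lambda' = 0.0744 + 0.004022
= 0.078422 nm

0.078422


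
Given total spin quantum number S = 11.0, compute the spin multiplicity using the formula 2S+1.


Spin multiplicity = 2S + 1
= 2 * 11.0 + 1
= 22.0 + 1
= 23

23


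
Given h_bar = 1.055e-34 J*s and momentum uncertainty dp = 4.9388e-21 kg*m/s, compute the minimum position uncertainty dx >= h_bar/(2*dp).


dx = h_bar / (2 * dp)
= 1.055e-34 / (2 * 4.9388e-21)
= 1.055e-34 / 9.8776e-21
= 1.0681e-14 m

1.0681e-14


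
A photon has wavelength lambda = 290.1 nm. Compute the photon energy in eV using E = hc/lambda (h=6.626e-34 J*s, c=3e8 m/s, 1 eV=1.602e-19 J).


E = hc / lambda
= (6.626e-34)(3e8) / (290.1e-9)
= 1.9878e-25 / 2.9010e-07
= 6.8521e-19 J
Converting to eV: 6.8521e-19 / 1.602e-19
= 4.2772 eV

4.2772


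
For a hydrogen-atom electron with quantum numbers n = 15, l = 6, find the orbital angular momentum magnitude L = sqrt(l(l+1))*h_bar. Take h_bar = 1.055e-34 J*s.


L = sqrt(l*(l+1)) * h_bar
= sqrt(6 * 7) * 1.055e-34
= sqrt(42) * 1.055e-34
= 6.4807 * 1.055e-34
= 6.8372e-34 J*s

6.8372e-34


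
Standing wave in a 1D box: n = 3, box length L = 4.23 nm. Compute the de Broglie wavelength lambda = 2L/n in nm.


lambda = 2L / n
= 2 * 4.23 / 3
= 8.46 / 3
= 2.82 nm

2.82


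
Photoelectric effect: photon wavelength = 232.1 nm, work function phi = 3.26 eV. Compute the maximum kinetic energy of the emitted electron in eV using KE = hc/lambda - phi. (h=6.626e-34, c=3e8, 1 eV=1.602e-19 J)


E_photon = hc / lambda
= (6.626e-34)(3e8) / (232.1e-9)
= 8.5644e-19 J
= 5.3461 eV
KE = E_photon - phi
= 5.3461 - 3.26
= 2.0861 eV

2.0861


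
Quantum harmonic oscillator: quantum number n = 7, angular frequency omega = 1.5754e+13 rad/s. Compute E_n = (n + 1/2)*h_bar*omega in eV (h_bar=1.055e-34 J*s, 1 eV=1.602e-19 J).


E = (n + 1/2) * h_bar * omega
= (7 + 0.5) * 1.055e-34 * 1.5754e+13
= 7.5 * 1.6620e-21
= 1.2465e-20 J
= 0.0778 eV

0.0778


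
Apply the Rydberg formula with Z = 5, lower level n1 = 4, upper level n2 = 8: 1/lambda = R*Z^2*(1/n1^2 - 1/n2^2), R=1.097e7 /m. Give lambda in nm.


1/lambda = R * Z^2 * (1/n1^2 - 1/n2^2)
= 1.097e7 * 5^2 * (1/4^2 - 1/8^2)
= 1.097e7 * 25 * (0.0625 - 0.015625)
= 1.2855e+07 /m
lambda = 1 / 1.2855e+07
= 77.7879 nm

77.7879


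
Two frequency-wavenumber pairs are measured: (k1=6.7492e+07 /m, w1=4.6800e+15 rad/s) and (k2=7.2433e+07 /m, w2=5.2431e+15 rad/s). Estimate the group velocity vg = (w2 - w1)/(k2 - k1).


vg = (w2 - w1) / (k2 - k1)
= (5.2431e+15 - 4.6800e+15) / (7.2433e+07 - 6.7492e+07)
= 5.6310e+14 / 4.9410e+06
= 1.1396e+08 m/s

1.1396e+08


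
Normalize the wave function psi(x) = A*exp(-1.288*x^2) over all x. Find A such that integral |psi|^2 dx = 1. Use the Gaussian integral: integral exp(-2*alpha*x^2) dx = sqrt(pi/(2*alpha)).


integral |psi|^2 dx = A^2 * sqrt(pi/(2*alpha)) = 1
A^2 = sqrt(2*alpha/pi)
= sqrt(2 * 1.288 / pi)
= 0.90552
A = sqrt(0.90552)
= 0.9516

0.9516


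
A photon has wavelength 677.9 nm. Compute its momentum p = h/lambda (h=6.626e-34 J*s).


p = h / lambda
= 6.626e-34 / (677.9e-9)
= 6.626e-34 / 6.7790e-07
= 9.7743e-28 kg*m/s

9.7743e-28


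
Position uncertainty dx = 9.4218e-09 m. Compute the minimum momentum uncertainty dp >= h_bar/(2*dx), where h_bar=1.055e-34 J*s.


dp = h_bar / (2 * dx)
= 1.055e-34 / (2 * 9.4218e-09)
= 1.055e-34 / 1.8844e-08
= 5.5987e-27 kg*m/s

5.5987e-27


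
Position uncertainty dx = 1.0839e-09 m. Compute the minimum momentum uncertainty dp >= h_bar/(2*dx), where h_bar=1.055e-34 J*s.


dp = h_bar / (2 * dx)
= 1.055e-34 / (2 * 1.0839e-09)
= 1.055e-34 / 2.1678e-09
= 4.8667e-26 kg*m/s

4.8667e-26


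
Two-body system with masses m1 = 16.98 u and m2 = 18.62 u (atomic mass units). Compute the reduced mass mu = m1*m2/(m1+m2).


mu = m1 * m2 / (m1 + m2)
= 16.98 * 18.62 / (16.98 + 18.62)
= 316.1676 / 35.6
= 8.8811 u

8.8811


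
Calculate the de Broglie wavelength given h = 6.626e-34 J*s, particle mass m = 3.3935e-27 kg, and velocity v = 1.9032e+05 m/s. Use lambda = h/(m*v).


lambda = h / (m * v)
= 6.626e-34 / (3.3935e-27 * 1.9032e+05)
= 6.626e-34 / 6.4585e-22
= 1.0259e-12 m

1.0259e-12
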